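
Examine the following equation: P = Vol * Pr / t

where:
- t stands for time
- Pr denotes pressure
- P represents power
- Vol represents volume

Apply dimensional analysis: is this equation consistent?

Yes

t (time) has dimensions [T].
Pr (pressure) has dimensions [L^-1 M T^-2].
P (power) has dimensions [L^2 M T^-3].
Vol (volume) has dimensions [L^3].

Left side: [L^2 M T^-3]
Right side: [L^2 M T^-3]

Both sides have the same dimensions, so the equation is dimensionally consistent.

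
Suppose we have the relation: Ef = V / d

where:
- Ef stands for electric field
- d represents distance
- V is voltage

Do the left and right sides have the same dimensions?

Yes

Ef (electric field) has dimensions [I^-1 L M T^-3].
d (distance) has dimensions [L].
V (voltage) has dimensions [I^-1 L^2 M T^-3].

Left side: [I^-1 L M T^-3]
Right side: [I^-1 L M T^-3]

Both sides have the same dimensions, so the equation is dimensionally consistent.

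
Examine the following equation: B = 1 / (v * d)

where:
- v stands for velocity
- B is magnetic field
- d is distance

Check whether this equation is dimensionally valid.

No

v (velocity) has dimensions [L T^-1].
B (magnetic field) has dimensions [I^-1 M T^-2].
d (distance) has dimensions [L].

Left side: [I^-1 M T^-2]
Right side: [L^-2 T]

The two sides have different dimensions, so the equation is NOT dimensionally consistent.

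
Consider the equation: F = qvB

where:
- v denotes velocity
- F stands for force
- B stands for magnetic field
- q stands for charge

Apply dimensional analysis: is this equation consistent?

Yes

v (velocity) has dimensions [L T^-1].
F (force) has dimensions [L M T^-2].
B (magnetic field) has dimensions [I^-1 M T^-2].
q (charge) has dimensions [I T].

Left side: [L M T^-2]
Right side: [L M T^-2]

Both sides have the same dimensions, so the equation is dimensionally consistent.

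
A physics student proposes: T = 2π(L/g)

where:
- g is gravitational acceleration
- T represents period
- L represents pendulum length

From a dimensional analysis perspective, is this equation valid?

No

g (gravitational acceleration) has dimensions [L T^-2].
T (period) has dimensions [T].
L (pendulum length) has dimensions [L].

Left side: [T]
Right side: [T^2]

The two sides have different dimensions, so the equation is NOT dimensionally consistent.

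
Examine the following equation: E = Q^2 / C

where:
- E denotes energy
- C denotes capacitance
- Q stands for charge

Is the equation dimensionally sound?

Yes

E (energy) has dimensions [L^2 M T^-2].
C (capacitance) has dimensions [I^2 L^-2 M^-1 T^4].
Q (charge) has dimensions [I T].

Left side: [L^2 M T^-2]
Right side: [L^2 M T^-2]

Both sides have the same dimensions, so the equation is dimensionally consistent.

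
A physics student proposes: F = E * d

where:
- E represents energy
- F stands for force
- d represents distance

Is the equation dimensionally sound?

No

E (energy) has dimensions [L^2 M T^-2].
F (force) has dimensions [L M T^-2].
d (distance) has dimensions [L].

Left side: [L M T^-2]
Right side: [L^3 M T^-2]

The two sides have different dimensions, so the equation is NOT dimensionally consistent.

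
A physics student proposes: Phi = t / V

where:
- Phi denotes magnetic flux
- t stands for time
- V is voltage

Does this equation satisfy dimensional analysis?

No

Phi (magnetic flux) has dimensions [I^-1 L^2 M T^-2].
t (time) has dimensions [T].
V (voltage) has dimensions [I^-1 L^2 M T^-3].

Left side: [I^-1 L^2 M T^-2]
Right side: [I L^-2 M^-1 T^4]

The two sides have different dimensions, so the equation is NOT dimensionally consistent.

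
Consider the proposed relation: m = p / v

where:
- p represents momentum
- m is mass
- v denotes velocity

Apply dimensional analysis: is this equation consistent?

Yes

p (momentum) has dimensions [L M T^-1].
m (mass) has dimensions [M].
v (velocity) has dimensions [L T^-1].

Left side: [M]
Right side: [M]

Both sides have the same dimensions, so the equation is dimensionally consistent.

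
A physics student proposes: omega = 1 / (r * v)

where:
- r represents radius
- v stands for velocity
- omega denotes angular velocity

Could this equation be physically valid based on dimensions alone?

No

r (radius) has dimensions [L].
v (velocity) has dimensions [L T^-1].
omega (angular velocity) has dimensions [T^-1].

Left side: [T^-1]
Right side: [L^-2 T]

The two sides have different dimensions, so the equation is NOT dimensionally consistent.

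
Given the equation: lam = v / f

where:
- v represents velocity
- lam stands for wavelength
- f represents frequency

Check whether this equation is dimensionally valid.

Yes

v (velocity) has dimensions [L T^-1].
lam (wavelength) has dimensions [L].
f (frequency) has dimensions [T^-1].

Left side: [L]
Right side: [L]

Both sides have the same dimensions, so the equation is dimensionally consistent.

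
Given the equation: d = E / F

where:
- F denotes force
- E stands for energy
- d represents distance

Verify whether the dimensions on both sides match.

Yes

F (force) has dimensions [L M T^-2].
E (energy) has dimensions [L^2 M T^-2].
d (distance) has dimensions [L].

Left side: [L]
Right side: [L]

Both sides have the same dimensions, so the equation is dimensionally consistent.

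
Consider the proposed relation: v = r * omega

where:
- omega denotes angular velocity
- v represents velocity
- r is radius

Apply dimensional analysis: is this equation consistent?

Yes

omega (angular velocity) has dimensions [T^-1].
v (velocity) has dimensions [L T^-1].
r (radius) has dimensions [L].

Left side: [L T^-1]
Right side: [L T^-1]

Both sides have the same dimensions, so the equation is dimensionally consistent.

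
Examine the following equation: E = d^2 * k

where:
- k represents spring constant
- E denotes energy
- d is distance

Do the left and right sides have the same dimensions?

Yes

k (spring constant) has dimensions [M T^-2].
E (energy) has dimensions [L^2 M T^-2].
d (distance) has dimensions [L].

Left side: [L^2 M T^-2]
Right side: [L^2 M T^-2]

Both sides have the same dimensions, so the equation is dimensionally consistent.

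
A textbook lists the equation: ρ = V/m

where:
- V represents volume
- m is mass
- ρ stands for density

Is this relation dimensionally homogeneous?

No

V (volume) has dimensions [L^3].
m (mass) has dimensions [M].
ρ (density) has dimensions [L^-3 M].

Left side: [L^-3 M]
Right side: [L^3 M^-1]

The two sides have different dimensions, so the equation is NOT dimensionally consistent.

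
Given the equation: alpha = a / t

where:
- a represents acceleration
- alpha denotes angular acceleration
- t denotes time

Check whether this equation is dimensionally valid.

No

a (acceleration) has dimensions [L T^-2].
alpha (angular acceleration) has dimensions [T^-2].
t (time) has dimensions [T].

Left side: [T^-2]
Right side: [L T^-3]

The two sides have different dimensions, so the equation is NOT dimensionally consistent.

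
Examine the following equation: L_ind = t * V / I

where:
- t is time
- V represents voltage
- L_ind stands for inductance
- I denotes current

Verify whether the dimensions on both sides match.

Yes

t (time) has dimensions [T].
V (voltage) has dimensions [I^-1 L^2 M T^-3].
L_ind (inductance) has dimensions [I^-2 L^2 M T^-2].
I (current) has dimensions [I].

Left side: [I^-2 L^2 M T^-2]
Right side: [I^-2 L^2 M T^-2]

Both sides have the same dimensions, so the equation is dimensionally consistent.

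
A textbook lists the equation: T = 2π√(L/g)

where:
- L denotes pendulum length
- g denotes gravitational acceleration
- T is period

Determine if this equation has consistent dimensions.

Yes

L (pendulum length) has dimensions [L].
g (gravitational acceleration) has dimensions [L T^-2].
T (period) has dimensions [T].

Left side: [T]
Right side: [T]

Both sides have the same dimensions, so the equation is dimensionally consistent.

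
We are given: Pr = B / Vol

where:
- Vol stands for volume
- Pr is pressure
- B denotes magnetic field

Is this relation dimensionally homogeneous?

No

Vol (volume) has dimensions [L^3].
Pr (pressure) has dimensions [L^-1 M T^-2].
B (magnetic field) has dimensions [I^-1 M T^-2].

Left side: [L^-1 M T^-2]
Right side: [I^-1 L^-3 M T^-2]

The two sides have different dimensions, so the equation is NOT dimensionally consistent.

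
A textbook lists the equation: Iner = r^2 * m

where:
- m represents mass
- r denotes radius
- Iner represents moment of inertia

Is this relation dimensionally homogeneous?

Yes

m (mass) has dimensions [M].
r (radius) has dimensions [L].
Iner (moment of inertia) has dimensions [L^2 M].

Left side: [L^2 M]
Right side: [L^2 M]

Both sides have the same dimensions, so the equation is dimensionally consistent.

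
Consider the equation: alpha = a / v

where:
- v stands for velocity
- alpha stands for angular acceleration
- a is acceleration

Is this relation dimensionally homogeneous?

No

v (velocity) has dimensions [L T^-1].
alpha (angular acceleration) has dimensions [T^-2].
a (acceleration) has dimensions [L T^-2].

Left side: [T^-2]
Right side: [T^-1]

The two sides have different dimensions, so the equation is NOT dimensionally consistent.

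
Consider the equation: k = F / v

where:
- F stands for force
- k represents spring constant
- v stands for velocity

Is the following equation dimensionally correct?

No

F (force) has dimensions [L M T^-2].
k (spring constant) has dimensions [M T^-2].
v (velocity) has dimensions [L T^-1].

Left side: [M T^-2]
Right side: [M T^-1]

The two sides have different dimensions, so the equation is NOT dimensionally consistent.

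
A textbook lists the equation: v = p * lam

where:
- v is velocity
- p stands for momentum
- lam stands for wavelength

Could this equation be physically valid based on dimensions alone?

No

v (velocity) has dimensions [L T^-1].
p (momentum) has dimensions [L M T^-1].
lam (wavelength) has dimensions [L].

Left side: [L T^-1]
Right side: [L^2 M T^-1]

The two sides have different dimensions, so the equation is NOT dimensionally consistent.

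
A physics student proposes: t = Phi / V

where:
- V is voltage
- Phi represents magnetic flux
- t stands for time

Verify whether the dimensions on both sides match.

Yes

V (voltage) has dimensions [I^-1 L^2 M T^-3].
Phi (magnetic flux) has dimensions [I^-1 L^2 M T^-2].
t (time) has dimensions [T].

Left side: [T]
Right side: [T]

Both sides have the same dimensions, so the equation is dimensionally consistent.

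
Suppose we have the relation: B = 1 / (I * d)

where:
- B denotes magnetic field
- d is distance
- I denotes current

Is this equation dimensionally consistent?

No

B (magnetic field) has dimensions [I^-1 M T^-2].
d (distance) has dimensions [L].
I (current) has dimensions [I].

Left side: [I^-1 M T^-2]
Right side: [I^-1 L^-1]

The two sides have different dimensions, so the equation is NOT dimensionally consistent.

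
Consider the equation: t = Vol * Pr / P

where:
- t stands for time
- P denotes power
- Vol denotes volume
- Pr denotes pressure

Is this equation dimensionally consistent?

Yes

t (time) has dimensions [T].
P (power) has dimensions [L^2 M T^-3].
Vol (volume) has dimensions [L^3].
Pr (pressure) has dimensions [L^-1 M T^-2].

Left side: [T]
Right side: [T]

Both sides have the same dimensions, so the equation is dimensionally consistent.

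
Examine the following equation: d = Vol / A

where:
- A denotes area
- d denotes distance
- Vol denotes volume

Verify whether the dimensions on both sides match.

Yes

A (area) has dimensions [L^2].
d (distance) has dimensions [L].
Vol (volume) has dimensions [L^3].

Left side: [L]
Right side: [L]

Both sides have the same dimensions, so the equation is dimensionally consistent.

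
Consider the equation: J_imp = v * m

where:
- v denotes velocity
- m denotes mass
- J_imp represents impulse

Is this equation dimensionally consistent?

Yes

v (velocity) has dimensions [L T^-1].
m (mass) has dimensions [M].
J_imp (impulse) has dimensions [L M T^-1].

Left side: [L M T^-1]
Right side: [L M T^-1]

Both sides have the same dimensions, so the equation is dimensionally consistent.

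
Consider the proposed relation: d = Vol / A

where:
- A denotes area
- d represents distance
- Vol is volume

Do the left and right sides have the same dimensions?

Yes

A (area) has dimensions [L^2].
d (distance) has dimensions [L].
Vol (volume) has dimensions [L^3].

Left side: [L]
Right side: [L]

Both sides have the same dimensions, so the equation is dimensionally consistent.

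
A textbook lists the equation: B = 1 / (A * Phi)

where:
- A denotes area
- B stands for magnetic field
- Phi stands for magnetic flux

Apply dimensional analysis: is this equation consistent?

No

A (area) has dimensions [L^2].
B (magnetic field) has dimensions [I^-1 M T^-2].
Phi (magnetic flux) has dimensions [I^-1 L^2 M T^-2].

Left side: [I^-1 M T^-2]
Right side: [I L^-4 M^-1 T^2]

The two sides have different dimensions, so the equation is NOT dimensionally consistent.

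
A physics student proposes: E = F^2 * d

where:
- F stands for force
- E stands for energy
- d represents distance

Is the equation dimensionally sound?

No

F (force) has dimensions [L M T^-2].
E (energy) has dimensions [L^2 M T^-2].
d (distance) has dimensions [L].

Left side: [L^2 M T^-2]
Right side: [L^3 M^2 T^-4]

The two sides have different dimensions, so the equation is NOT dimensionally consistent.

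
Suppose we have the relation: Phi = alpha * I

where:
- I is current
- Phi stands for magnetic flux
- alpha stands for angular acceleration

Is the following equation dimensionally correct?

No

I (current) has dimensions [I].
Phi (magnetic flux) has dimensions [I^-1 L^2 M T^-2].
alpha (angular acceleration) has dimensions [T^-2].

Left side: [I^-1 L^2 M T^-2]
Right side: [I T^-2]

The two sides have different dimensions, so the equation is NOT dimensionally consistent.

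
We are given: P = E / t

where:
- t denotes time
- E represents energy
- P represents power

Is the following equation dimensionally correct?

Yes

t (time) has dimensions [T].
E (energy) has dimensions [L^2 M T^-2].
P (power) has dimensions [L^2 M T^-3].

Left side: [L^2 M T^-3]
Right side: [L^2 M T^-3]

Both sides have the same dimensions, so the equation is dimensionally consistent.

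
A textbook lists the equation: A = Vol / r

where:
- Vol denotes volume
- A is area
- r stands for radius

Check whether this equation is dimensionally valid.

Yes

Vol (volume) has dimensions [L^3].
A (area) has dimensions [L^2].
r (radius) has dimensions [L].

Left side: [L^2]
Right side: [L^2]

Both sides have the same dimensions, so the equation is dimensionally consistent.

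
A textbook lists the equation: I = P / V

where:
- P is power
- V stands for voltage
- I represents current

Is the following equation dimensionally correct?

Yes

P (power) has dimensions [L^2 M T^-3].
V (voltage) has dimensions [I^-1 L^2 M T^-3].
I (current) has dimensions [I].

Left side: [I]
Right side: [I]

Both sides have the same dimensions, so the equation is dimensionally consistent.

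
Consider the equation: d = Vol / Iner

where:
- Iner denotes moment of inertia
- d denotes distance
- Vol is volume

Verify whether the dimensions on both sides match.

No

Iner (moment of inertia) has dimensions [L^2 M].
d (distance) has dimensions [L].
Vol (volume) has dimensions [L^3].

Left side: [L]
Right side: [L M^-1]

The two sides have different dimensions, so the equation is NOT dimensionally consistent.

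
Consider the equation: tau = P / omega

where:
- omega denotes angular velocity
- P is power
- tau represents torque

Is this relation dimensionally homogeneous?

Yes

omega (angular velocity) has dimensions [T^-1].
P (power) has dimensions [L^2 M T^-3].
tau (torque) has dimensions [L^2 M T^-2].

Left side: [L^2 M T^-2]
Right side: [L^2 M T^-2]

Both sides have the same dimensions, so the equation is dimensionally consistent.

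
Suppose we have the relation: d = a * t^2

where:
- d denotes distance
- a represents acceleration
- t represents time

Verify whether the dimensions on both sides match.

Yes

d (distance) has dimensions [L].
a (acceleration) has dimensions [L T^-2].
t (time) has dimensions [T].

Left side: [L]
Right side: [L]

Both sides have the same dimensions, so the equation is dimensionally consistent.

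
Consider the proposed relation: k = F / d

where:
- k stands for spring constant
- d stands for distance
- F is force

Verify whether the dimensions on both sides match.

Yes

k (spring constant) has dimensions [M T^-2].
d (distance) has dimensions [L].
F (force) has dimensions [L M T^-2].

Left side: [M T^-2]
Right side: [M T^-2]

Both sides have the same dimensions, so the equation is dimensionally consistent.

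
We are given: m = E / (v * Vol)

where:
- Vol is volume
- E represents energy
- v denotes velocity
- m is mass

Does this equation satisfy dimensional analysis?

No

Vol (volume) has dimensions [L^3].
E (energy) has dimensions [L^2 M T^-2].
v (velocity) has dimensions [L T^-1].
m (mass) has dimensions [M].

Left side: [M]
Right side: [L^-2 M T^-1]

The two sides have different dimensions, so the equation is NOT dimensionally consistent.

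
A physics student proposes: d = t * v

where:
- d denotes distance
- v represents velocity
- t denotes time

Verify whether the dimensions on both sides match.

Yes

d (distance) has dimensions [L].
v (velocity) has dimensions [L T^-1].
t (time) has dimensions [T].

Left side: [L]
Right side: [L]

Both sides have the same dimensions, so the equation is dimensionally consistent.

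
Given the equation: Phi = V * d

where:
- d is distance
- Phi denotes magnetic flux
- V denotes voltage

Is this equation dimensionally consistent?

No

d (distance) has dimensions [L].
Phi (magnetic flux) has dimensions [I^-1 L^2 M T^-2].
V (voltage) has dimensions [I^-1 L^2 M T^-3].

Left side: [I^-1 L^2 M T^-2]
Right side: [I^-1 L^3 M T^-3]

The two sides have different dimensions, so the equation is NOT dimensionally consistent.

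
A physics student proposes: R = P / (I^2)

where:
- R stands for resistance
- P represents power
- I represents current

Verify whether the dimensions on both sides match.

Yes

R (resistance) has dimensions [I^-2 L^2 M T^-3].
P (power) has dimensions [L^2 M T^-3].
I (current) has dimensions [I].

Left side: [I^-2 L^2 M T^-3]
Right side: [I^-2 L^2 M T^-3]

Both sides have the same dimensions, so the equation is dimensionally consistent.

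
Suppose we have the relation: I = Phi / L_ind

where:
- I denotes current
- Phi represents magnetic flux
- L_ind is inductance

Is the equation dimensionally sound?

Yes

I (current) has dimensions [I].
Phi (magnetic flux) has dimensions [I^-1 L^2 M T^-2].
L_ind (inductance) has dimensions [I^-2 L^2 M T^-2].

Left side: [I]
Right side: [I]

Both sides have the same dimensions, so the equation is dimensionally consistent.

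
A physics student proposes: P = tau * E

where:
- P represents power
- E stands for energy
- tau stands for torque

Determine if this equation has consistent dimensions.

No

P (power) has dimensions [L^2 M T^-3].
E (energy) has dimensions [L^2 M T^-2].
tau (torque) has dimensions [L^2 M T^-2].

Left side: [L^2 M T^-3]
Right side: [L^4 M^2 T^-4]

The two sides have different dimensions, so the equation is NOT dimensionally consistent.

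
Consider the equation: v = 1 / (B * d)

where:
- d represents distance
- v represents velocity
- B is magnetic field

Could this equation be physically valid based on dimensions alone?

No

d (distance) has dimensions [L].
v (velocity) has dimensions [L T^-1].
B (magnetic field) has dimensions [I^-1 M T^-2].

Left side: [L T^-1]
Right side: [I L^-1 M^-1 T^2]

The two sides have different dimensions, so the equation is NOT dimensionally consistent.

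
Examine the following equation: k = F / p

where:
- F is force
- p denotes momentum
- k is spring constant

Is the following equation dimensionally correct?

No

F (force) has dimensions [L M T^-2].
p (momentum) has dimensions [L M T^-1].
k (spring constant) has dimensions [M T^-2].

Left side: [M T^-2]
Right side: [T^-1]

The two sides have different dimensions, so the equation is NOT dimensionally consistent.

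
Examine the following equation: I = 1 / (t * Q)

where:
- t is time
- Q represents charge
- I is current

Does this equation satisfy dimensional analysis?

No

t (time) has dimensions [T].
Q (charge) has dimensions [I T].
I (current) has dimensions [I].

Left side: [I]
Right side: [I^-1 T^-2]

The two sides have different dimensions, so the equation is NOT dimensionally consistent.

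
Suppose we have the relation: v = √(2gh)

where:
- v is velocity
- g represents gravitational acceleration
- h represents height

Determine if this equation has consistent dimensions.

Yes

v (velocity) has dimensions [L T^-1].
g (gravitational acceleration) has dimensions [L T^-2].
h (height) has dimensions [L].

Left side: [L T^-1]
Right side: [L T^-1]

Both sides have the same dimensions, so the equation is dimensionally consistent.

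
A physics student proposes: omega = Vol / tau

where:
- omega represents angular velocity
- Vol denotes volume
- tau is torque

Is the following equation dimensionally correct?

No

omega (angular velocity) has dimensions [T^-1].
Vol (volume) has dimensions [L^3].
tau (torque) has dimensions [L^2 M T^-2].

Left side: [T^-1]
Right side: [L M^-1 T^2]

The two sides have different dimensions, so the equation is NOT dimensionally consistent.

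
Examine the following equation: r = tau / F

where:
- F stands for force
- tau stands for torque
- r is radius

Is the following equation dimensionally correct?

Yes

F (force) has dimensions [L M T^-2].
tau (torque) has dimensions [L^2 M T^-2].
r (radius) has dimensions [L].

Left side: [L]
Right side: [L]

Both sides have the same dimensions, so the equation is dimensionally consistent.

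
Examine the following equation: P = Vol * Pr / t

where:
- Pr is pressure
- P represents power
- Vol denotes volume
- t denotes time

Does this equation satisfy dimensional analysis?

Yes

Pr (pressure) has dimensions [L^-1 M T^-2].
P (power) has dimensions [L^2 M T^-3].
Vol (volume) has dimensions [L^3].
t (time) has dimensions [T].

Left side: [L^2 M T^-3]
Right side: [L^2 M T^-3]

Both sides have the same dimensions, so the equation is dimensionally consistent.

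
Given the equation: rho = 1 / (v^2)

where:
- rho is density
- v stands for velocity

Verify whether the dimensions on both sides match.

No

rho (density) has dimensions [L^-3 M].
v (velocity) has dimensions [L T^-1].

Left side: [L^-3 M]
Right side: [L^-2 T^2]

The two sides have different dimensions, so the equation is NOT dimensionally consistent.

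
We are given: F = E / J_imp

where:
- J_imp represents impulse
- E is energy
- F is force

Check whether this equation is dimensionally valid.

No

J_imp (impulse) has dimensions [L M T^-1].
E (energy) has dimensions [L^2 M T^-2].
F (force) has dimensions [L M T^-2].

Left side: [L M T^-2]
Right side: [L T^-1]

The two sides have different dimensions, so the equation is NOT dimensionally consistent.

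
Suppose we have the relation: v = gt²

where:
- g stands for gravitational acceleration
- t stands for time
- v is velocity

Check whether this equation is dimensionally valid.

No

g (gravitational acceleration) has dimensions [L T^-2].
t (time) has dimensions [T].
v (velocity) has dimensions [L T^-1].

Left side: [L T^-1]
Right side: [L]

The two sides have different dimensions, so the equation is NOT dimensionally consistent.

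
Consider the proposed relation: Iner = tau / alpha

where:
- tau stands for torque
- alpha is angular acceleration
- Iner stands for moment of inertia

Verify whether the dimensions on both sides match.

Yes

tau (torque) has dimensions [L^2 M T^-2].
alpha (angular acceleration) has dimensions [T^-2].
Iner (moment of inertia) has dimensions [L^2 M].

Left side: [L^2 M]
Right side: [L^2 M]

Both sides have the same dimensions, so the equation is dimensionally consistent.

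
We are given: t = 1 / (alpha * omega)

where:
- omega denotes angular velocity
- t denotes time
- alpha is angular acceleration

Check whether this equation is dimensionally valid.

No

omega (angular velocity) has dimensions [T^-1].
t (time) has dimensions [T].
alpha (angular acceleration) has dimensions [T^-2].

Left side: [T]
Right side: [T^3]

The two sides have different dimensions, so the equation is NOT dimensionally consistent.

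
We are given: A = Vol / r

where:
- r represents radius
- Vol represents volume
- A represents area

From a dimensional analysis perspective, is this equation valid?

Yes

r (radius) has dimensions [L].
Vol (volume) has dimensions [L^3].
A (area) has dimensions [L^2].

Left side: [L^2]
Right side: [L^2]

Both sides have the same dimensions, so the equation is dimensionally consistent.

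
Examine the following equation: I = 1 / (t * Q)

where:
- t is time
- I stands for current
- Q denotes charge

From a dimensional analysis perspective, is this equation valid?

No

t (time) has dimensions [T].
I (current) has dimensions [I].
Q (charge) has dimensions [I T].

Left side: [I]
Right side: [I^-1 T^-2]

The two sides have different dimensions, so the equation is NOT dimensionally consistent.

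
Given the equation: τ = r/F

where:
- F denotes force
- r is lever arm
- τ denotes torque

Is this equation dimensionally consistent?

No

F (force) has dimensions [L M T^-2].
r (lever arm) has dimensions [L].
τ (torque) has dimensions [L^2 M T^-2].

Left side: [L^2 M T^-2]
Right side: [M^-1 T^2]

The two sides have different dimensions, so the equation is NOT dimensionally consistent.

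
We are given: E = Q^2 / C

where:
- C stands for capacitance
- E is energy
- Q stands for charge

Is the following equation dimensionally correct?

Yes

C (capacitance) has dimensions [I^2 L^-2 M^-1 T^4].
E (energy) has dimensions [L^2 M T^-2].
Q (charge) has dimensions [I T].

Left side: [L^2 M T^-2]
Right side: [L^2 M T^-2]

Both sides have the same dimensions, so the equation is dimensionally consistent.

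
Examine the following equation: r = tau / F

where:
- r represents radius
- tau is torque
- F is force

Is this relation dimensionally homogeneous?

Yes

r (radius) has dimensions [L].
tau (torque) has dimensions [L^2 M T^-2].
F (force) has dimensions [L M T^-2].

Left side: [L]
Right side: [L]

Both sides have the same dimensions, so the equation is dimensionally consistent.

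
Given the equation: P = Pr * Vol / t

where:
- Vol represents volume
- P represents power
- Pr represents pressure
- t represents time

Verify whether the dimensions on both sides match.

Yes

Vol (volume) has dimensions [L^3].
P (power) has dimensions [L^2 M T^-3].
Pr (pressure) has dimensions [L^-1 M T^-2].
t (time) has dimensions [T].

Left side: [L^2 M T^-3]
Right side: [L^2 M T^-3]

Both sides have the same dimensions, so the equation is dimensionally consistent.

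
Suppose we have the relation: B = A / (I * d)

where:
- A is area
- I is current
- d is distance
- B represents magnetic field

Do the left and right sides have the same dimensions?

No

A (area) has dimensions [L^2].
I (current) has dimensions [I].
d (distance) has dimensions [L].
B (magnetic field) has dimensions [I^-1 M T^-2].

Left side: [I^-1 M T^-2]
Right side: [I^-1 L]

The two sides have different dimensions, so the equation is NOT dimensionally consistent.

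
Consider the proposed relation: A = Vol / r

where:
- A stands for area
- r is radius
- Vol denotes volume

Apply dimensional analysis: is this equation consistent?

Yes

A (area) has dimensions [L^2].
r (radius) has dimensions [L].
Vol (volume) has dimensions [L^3].

Left side: [L^2]
Right side: [L^2]

Both sides have the same dimensions, so the equation is dimensionally consistent.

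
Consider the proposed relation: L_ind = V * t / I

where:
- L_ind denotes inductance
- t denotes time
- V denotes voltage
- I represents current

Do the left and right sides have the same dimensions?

Yes

L_ind (inductance) has dimensions [I^-2 L^2 M T^-2].
t (time) has dimensions [T].
V (voltage) has dimensions [I^-1 L^2 M T^-3].
I (current) has dimensions [I].

Left side: [I^-2 L^2 M T^-2]
Right side: [I^-2 L^2 M T^-2]

Both sides have the same dimensions, so the equation is dimensionally consistent.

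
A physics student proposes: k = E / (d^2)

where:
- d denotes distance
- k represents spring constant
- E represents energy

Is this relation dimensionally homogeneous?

Yes

d (distance) has dimensions [L].
k (spring constant) has dimensions [M T^-2].
E (energy) has dimensions [L^2 M T^-2].

Left side: [M T^-2]
Right side: [M T^-2]

Both sides have the same dimensions, so the equation is dimensionally consistent.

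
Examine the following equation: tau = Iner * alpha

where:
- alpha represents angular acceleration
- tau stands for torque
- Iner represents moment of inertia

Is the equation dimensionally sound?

Yes

alpha (angular acceleration) has dimensions [T^-2].
tau (torque) has dimensions [L^2 M T^-2].
Iner (moment of inertia) has dimensions [L^2 M].

Left side: [L^2 M T^-2]
Right side: [L^2 M T^-2]

Both sides have the same dimensions, so the equation is dimensionally consistent.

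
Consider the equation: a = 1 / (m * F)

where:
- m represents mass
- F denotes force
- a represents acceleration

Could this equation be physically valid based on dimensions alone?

No

m (mass) has dimensions [M].
F (force) has dimensions [L M T^-2].
a (acceleration) has dimensions [L T^-2].

Left side: [L T^-2]
Right side: [L^-1 M^-2 T^2]

The two sides have different dimensions, so the equation is NOT dimensionally consistent.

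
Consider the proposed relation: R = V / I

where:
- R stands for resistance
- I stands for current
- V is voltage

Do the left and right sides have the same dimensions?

Yes

R (resistance) has dimensions [I^-2 L^2 M T^-3].
I (current) has dimensions [I].
V (voltage) has dimensions [I^-1 L^2 M T^-3].

Left side: [I^-2 L^2 M T^-3]
Right side: [I^-2 L^2 M T^-3]

Both sides have the same dimensions, so the equation is dimensionally consistent.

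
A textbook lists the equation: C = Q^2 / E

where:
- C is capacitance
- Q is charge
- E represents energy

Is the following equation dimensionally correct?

Yes

C (capacitance) has dimensions [I^2 L^-2 M^-1 T^4].
Q (charge) has dimensions [I T].
E (energy) has dimensions [L^2 M T^-2].

Left side: [I^2 L^-2 M^-1 T^4]
Right side: [I^2 L^-2 M^-1 T^4]

Both sides have the same dimensions, so the equation is dimensionally consistent.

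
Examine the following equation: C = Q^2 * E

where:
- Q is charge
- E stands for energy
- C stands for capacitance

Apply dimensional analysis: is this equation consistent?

No

Q (charge) has dimensions [I T].
E (energy) has dimensions [L^2 M T^-2].
C (capacitance) has dimensions [I^2 L^-2 M^-1 T^4].

Left side: [I^2 L^-2 M^-1 T^4]
Right side: [I^2 L^2 M]

The two sides have different dimensions, so the equation is NOT dimensionally consistent.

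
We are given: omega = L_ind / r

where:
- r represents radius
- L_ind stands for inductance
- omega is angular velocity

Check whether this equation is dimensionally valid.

No

r (radius) has dimensions [L].
L_ind (inductance) has dimensions [I^-2 L^2 M T^-2].
omega (angular velocity) has dimensions [T^-1].

Left side: [T^-1]
Right side: [I^-2 L M T^-2]

The two sides have different dimensions, so the equation is NOT dimensionally consistent.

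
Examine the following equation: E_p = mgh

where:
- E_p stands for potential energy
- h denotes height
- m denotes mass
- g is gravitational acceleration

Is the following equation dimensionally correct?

Yes

E_p (potential energy) has dimensions [L^2 M T^-2].
h (height) has dimensions [L].
m (mass) has dimensions [M].
g (gravitational acceleration) has dimensions [L T^-2].

Left side: [L^2 M T^-2]
Right side: [L^2 M T^-2]

Both sides have the same dimensions, so the equation is dimensionally consistent.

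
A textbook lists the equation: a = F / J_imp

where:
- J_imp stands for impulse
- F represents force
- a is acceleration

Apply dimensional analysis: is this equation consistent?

No

J_imp (impulse) has dimensions [L M T^-1].
F (force) has dimensions [L M T^-2].
a (acceleration) has dimensions [L T^-2].

Left side: [L T^-2]
Right side: [T^-1]

The two sides have different dimensions, so the equation is NOT dimensionally consistent.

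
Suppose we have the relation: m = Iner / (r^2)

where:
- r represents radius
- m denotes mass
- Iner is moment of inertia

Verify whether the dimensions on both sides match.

Yes

r (radius) has dimensions [L].
m (mass) has dimensions [M].
Iner (moment of inertia) has dimensions [L^2 M].

Left side: [M]
Right side: [M]

Both sides have the same dimensions, so the equation is dimensionally consistent.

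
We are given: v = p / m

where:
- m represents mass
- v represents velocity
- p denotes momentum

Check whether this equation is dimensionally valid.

Yes

m (mass) has dimensions [M].
v (velocity) has dimensions [L T^-1].
p (momentum) has dimensions [L M T^-1].

Left side: [L T^-1]
Right side: [L T^-1]

Both sides have the same dimensions, so the equation is dimensionally consistent.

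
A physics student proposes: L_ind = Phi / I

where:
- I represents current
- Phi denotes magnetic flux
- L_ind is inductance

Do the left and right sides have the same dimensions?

Yes

I (current) has dimensions [I].
Phi (magnetic flux) has dimensions [I^-1 L^2 M T^-2].
L_ind (inductance) has dimensions [I^-2 L^2 M T^-2].

Left side: [I^-2 L^2 M T^-2]
Right side: [I^-2 L^2 M T^-2]

Both sides have the same dimensions, so the equation is dimensionally consistent.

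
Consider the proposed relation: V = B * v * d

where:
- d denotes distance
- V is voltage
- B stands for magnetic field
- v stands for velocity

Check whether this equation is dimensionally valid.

Yes

d (distance) has dimensions [L].
V (voltage) has dimensions [I^-1 L^2 M T^-3].
B (magnetic field) has dimensions [I^-1 M T^-2].
v (velocity) has dimensions [L T^-1].

Left side: [I^-1 L^2 M T^-3]
Right side: [I^-1 L^2 M T^-3]

Both sides have the same dimensions, so the equation is dimensionally consistent.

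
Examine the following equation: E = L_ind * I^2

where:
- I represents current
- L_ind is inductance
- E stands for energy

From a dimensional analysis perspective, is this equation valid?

Yes

I (current) has dimensions [I].
L_ind (inductance) has dimensions [I^-2 L^2 M T^-2].
E (energy) has dimensions [L^2 M T^-2].

Left side: [L^2 M T^-2]
Right side: [L^2 M T^-2]

Both sides have the same dimensions, so the equation is dimensionally consistent.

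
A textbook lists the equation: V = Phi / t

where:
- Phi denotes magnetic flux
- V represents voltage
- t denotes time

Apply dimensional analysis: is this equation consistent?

Yes

Phi (magnetic flux) has dimensions [I^-1 L^2 M T^-2].
V (voltage) has dimensions [I^-1 L^2 M T^-3].
t (time) has dimensions [T].

Left side: [I^-1 L^2 M T^-3]
Right side: [I^-1 L^2 M T^-3]

Both sides have the same dimensions, so the equation is dimensionally consistent.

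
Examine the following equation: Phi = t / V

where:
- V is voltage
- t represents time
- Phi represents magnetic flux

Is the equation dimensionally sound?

No

V (voltage) has dimensions [I^-1 L^2 M T^-3].
t (time) has dimensions [T].
Phi (magnetic flux) has dimensions [I^-1 L^2 M T^-2].

Left side: [I^-1 L^2 M T^-2]
Right side: [I L^-2 M^-1 T^4]

The two sides have different dimensions, so the equation is NOT dimensionally consistent.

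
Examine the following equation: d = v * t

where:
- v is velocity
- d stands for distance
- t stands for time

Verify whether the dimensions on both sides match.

Yes

v (velocity) has dimensions [L T^-1].
d (distance) has dimensions [L].
t (time) has dimensions [T].

Left side: [L]
Right side: [L]

Both sides have the same dimensions, so the equation is dimensionally consistent.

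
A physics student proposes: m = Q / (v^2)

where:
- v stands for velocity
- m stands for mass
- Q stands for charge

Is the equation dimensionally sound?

No

v (velocity) has dimensions [L T^-1].
m (mass) has dimensions [M].
Q (charge) has dimensions [I T].

Left side: [M]
Right side: [I L^-2 T^3]

The two sides have different dimensions, so the equation is NOT dimensionally consistent.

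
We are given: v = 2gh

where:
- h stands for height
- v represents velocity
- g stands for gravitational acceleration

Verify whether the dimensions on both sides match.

No

h (height) has dimensions [L].
v (velocity) has dimensions [L T^-1].
g (gravitational acceleration) has dimensions [L T^-2].

Left side: [L T^-1]
Right side: [L^2 T^-2]

The two sides have different dimensions, so the equation is NOT dimensionally consistent.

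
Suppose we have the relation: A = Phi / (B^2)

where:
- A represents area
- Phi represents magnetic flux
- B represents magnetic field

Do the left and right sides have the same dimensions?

No

A (area) has dimensions [L^2].
Phi (magnetic flux) has dimensions [I^-1 L^2 M T^-2].
B (magnetic field) has dimensions [I^-1 M T^-2].

Left side: [L^2]
Right side: [I L^2 M^-1 T^2]

The two sides have different dimensions, so the equation is NOT dimensionally consistent.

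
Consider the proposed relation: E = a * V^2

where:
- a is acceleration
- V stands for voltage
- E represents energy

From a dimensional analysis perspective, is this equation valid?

No

a (acceleration) has dimensions [L T^-2].
V (voltage) has dimensions [I^-1 L^2 M T^-3].
E (energy) has dimensions [L^2 M T^-2].

Left side: [L^2 M T^-2]
Right side: [I^-2 L^5 M^2 T^-8]

The two sides have different dimensions, so the equation is NOT dimensionally consistent.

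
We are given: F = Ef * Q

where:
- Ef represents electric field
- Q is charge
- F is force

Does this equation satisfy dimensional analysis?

Yes

Ef (electric field) has dimensions [I^-1 L M T^-3].
Q (charge) has dimensions [I T].
F (force) has dimensions [L M T^-2].

Left side: [L M T^-2]
Right side: [L M T^-2]

Both sides have the same dimensions, so the equation is dimensionally consistent.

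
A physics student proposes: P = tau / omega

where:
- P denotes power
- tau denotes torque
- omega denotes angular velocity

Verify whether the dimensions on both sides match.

No

P (power) has dimensions [L^2 M T^-3].
tau (torque) has dimensions [L^2 M T^-2].
omega (angular velocity) has dimensions [T^-1].

Left side: [L^2 M T^-3]
Right side: [L^2 M T^-1]

The two sides have different dimensions, so the equation is NOT dimensionally consistent.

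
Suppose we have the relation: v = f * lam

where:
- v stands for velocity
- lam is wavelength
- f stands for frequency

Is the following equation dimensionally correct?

Yes

v (velocity) has dimensions [L T^-1].
lam (wavelength) has dimensions [L].
f (frequency) has dimensions [T^-1].

Left side: [L T^-1]
Right side: [L T^-1]

Both sides have the same dimensions, so the equation is dimensionally consistent.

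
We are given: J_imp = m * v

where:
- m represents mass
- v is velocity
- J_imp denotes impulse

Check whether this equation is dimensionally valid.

Yes

m (mass) has dimensions [M].
v (velocity) has dimensions [L T^-1].
J_imp (impulse) has dimensions [L M T^-1].

Left side: [L M T^-1]
Right side: [L M T^-1]

Both sides have the same dimensions, so the equation is dimensionally consistent.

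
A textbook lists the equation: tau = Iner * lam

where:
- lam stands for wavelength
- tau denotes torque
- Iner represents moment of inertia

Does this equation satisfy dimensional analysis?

No

lam (wavelength) has dimensions [L].
tau (torque) has dimensions [L^2 M T^-2].
Iner (moment of inertia) has dimensions [L^2 M].

Left side: [L^2 M T^-2]
Right side: [L^3 M]

The two sides have different dimensions, so the equation is NOT dimensionally consistent.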